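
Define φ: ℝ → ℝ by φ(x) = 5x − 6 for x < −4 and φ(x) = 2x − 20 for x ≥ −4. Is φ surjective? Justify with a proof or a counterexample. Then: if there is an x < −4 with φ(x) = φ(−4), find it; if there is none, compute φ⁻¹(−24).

Both pieces are strictly increasing (slopes 5 and 2), so each is injective on its own interval.
The left piece maps (−∞, −4) onto (−∞, −26); the right piece maps [−4, ∞) onto [−28, ∞).
The union (−∞, −26) ∪ [−28, ∞) covers ℝ, so φ is surjective.
For the follow-up: the images overlap, so an x < −4 with φ(x) = φ(−4) exists. φ(−4) = −28; solving 5x − 6 = −28 for x < −4 gives x = (−28 + 6)/5 = −22/5.

-22/5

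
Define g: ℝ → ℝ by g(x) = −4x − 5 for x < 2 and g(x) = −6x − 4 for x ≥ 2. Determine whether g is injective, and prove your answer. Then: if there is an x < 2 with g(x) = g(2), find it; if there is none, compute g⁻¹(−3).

-1/2

Both pieces are strictly decreasing (slopes −4 and −6), so each is injective on its own interval.
The left piece maps (−∞, 2) onto (−13, ∞); the right piece maps [2, ∞) onto (−∞, −16].
These images are disjoint, so no value is attained by both pieces. Therefore g is injective.
Because the two images are disjoint, no x < 2 has g(x) = g(2), so we compute g⁻¹(−3): −3 lies in (−13, ∞), so solve −4x − 5 = −3: x = (−3 + 5)/(−4) = −1/2.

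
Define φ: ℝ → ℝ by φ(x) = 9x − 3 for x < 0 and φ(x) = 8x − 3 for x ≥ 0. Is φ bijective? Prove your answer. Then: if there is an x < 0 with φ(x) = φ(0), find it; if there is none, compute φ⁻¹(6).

Both pieces are strictly increasing (slopes 9 and 8), so each is injective on its own interval.
The left piece maps (−∞, 0) onto (−∞, −3); the right piece maps [0, ∞) onto [−3, ∞).
Since −3 = −3, the images partition ℝ: φ is injective and surjective, hence bijective.
Because the two images are disjoint, no x < 0 has φ(x) = φ(0), so we compute φ⁻¹(6): 6 lies in [−3, ∞), so solve 8x − 3 = 6: x = (6 + 3)/8 = 9/8.

9/8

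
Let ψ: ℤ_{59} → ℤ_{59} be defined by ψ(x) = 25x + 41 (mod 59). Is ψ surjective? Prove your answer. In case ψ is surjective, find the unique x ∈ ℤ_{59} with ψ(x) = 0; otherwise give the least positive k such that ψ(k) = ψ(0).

By definition, ψ is surjective if every y in the codomain equals ψ(x) for some x in the domain.
Since gcd(25, 59) = 1, 25 is invertible modulo 59. Euclid's algorithm: 59 = 2·25 + 9, 25 = 2·9 + 7, 9 = 1·7 + 2, 7 = 3·2 + 1; back-substituting gives 1 = 26·25 − 11·59, so 25⁻¹ ≡ 26 (mod 59).
Then y ↦ 26(y − 41) is a two-sided inverse to ψ, so every y ∈ ℤ_{59} has a preimage.
So ψ is surjective.
Since ψ is surjective, we find ψ⁻¹(0): we need 25x ≡ 0 − 41 ≡ 18 (mod 59). Using 25⁻¹ = 26: x ≡ 26·18 = 468 = 7·59 + 55, so x = 55.
Check: ψ(55) = 25·55 + 41 = 1416 = 24·59 + 0 ≡ 0 (mod 59).

55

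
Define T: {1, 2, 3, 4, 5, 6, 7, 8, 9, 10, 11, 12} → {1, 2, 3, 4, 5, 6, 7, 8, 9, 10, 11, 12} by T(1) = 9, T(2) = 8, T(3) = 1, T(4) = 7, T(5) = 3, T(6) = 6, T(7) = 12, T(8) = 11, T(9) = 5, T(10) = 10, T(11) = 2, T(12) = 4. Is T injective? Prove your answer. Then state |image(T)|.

12

The values T(1), …, T(12) are 9, 8, 1, 7, 3, 6, 12, 11, 5, 10, 2, 4 — all distinct.
So T(x_1) = T(x_2) only when x_1 = x_2, and T is injective.
The image of T is {1, 2, 3, 4, 5, 6, 7, 8, 9, 10, 11, 12}, which has 12 elements.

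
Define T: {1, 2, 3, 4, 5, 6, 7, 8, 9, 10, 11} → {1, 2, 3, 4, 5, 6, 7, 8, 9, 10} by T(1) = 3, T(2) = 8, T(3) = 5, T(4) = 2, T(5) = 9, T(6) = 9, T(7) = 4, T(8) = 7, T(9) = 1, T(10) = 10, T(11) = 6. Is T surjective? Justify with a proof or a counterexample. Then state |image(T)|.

10

Every element of the codomain has a preimage: 1 = T(9), 2 = T(4), 3 = T(1), 4 = T(7), 5 = T(3), 6 = T(11), 7 = T(8), 8 = T(2), 9 = T(5), 10 = T(10).
Therefore T is surjective.
The image of T is {1, 2, 3, 4, 5, 6, 7, 8, 9, 10}, which has 10 elements.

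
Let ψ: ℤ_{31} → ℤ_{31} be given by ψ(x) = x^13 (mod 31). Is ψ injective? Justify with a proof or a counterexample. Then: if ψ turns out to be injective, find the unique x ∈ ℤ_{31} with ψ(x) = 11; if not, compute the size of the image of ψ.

Since 31 is prime, the nonzero elements of ℤ_{31} form a cyclic group of order 30.
As gcd(13, 30) = 1, raising to the 13th power is a bijection on this group: if s^13 ≡ t^13 then (st^{−1})^13 = 1, and the only element of order dividing gcd(13, 30) = 1 is 1, so s = t.
With ψ(0) = 0 this makes ψ injective on all of ℤ_{31}, hence bijective (finite equal-size domain and codomain). In particular ψ is injective.
Since ψ is injective, we find the preimage of 11. The inverse of x ↦ x^13 on (ℤ_{31})^× is x ↦ x^7, because 13·7 = 91 = 3·30 + 1 ≡ 1 (mod 30) and x^{30} = 1 for x ≠ 0 (Fermat). So ψ⁻¹(11) = 11^7 mod 31.
Repeated squaring mod 31: 11^1 ≡ 11, 11^2 ≡ 11² = 121 ≡ 28, 11^4 ≡ 28² = 784 ≡ 9. Since 7 = 4 + 2 + 1, 11^7 ≡ 9·28·11: 9·28 = 252 ≡ 4, then 4·11 = 44 ≡ 13. So 11^7 ≡ 13 (mod 31).
Hence ψ⁻¹(11) = 13.

13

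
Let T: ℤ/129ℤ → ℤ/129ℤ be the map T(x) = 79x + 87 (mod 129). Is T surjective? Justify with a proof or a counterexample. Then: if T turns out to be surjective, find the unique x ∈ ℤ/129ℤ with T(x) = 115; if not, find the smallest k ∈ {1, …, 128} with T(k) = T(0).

82

Since gcd(79, 129) = 1, 79 is invertible modulo 129. Euclid's algorithm: 129 = 1·79 + 50, 79 = 1·50 + 29, 50 = 1·29 + 21, 29 = 1·21 + 8, 21 = 2·8 + 5, 8 = 1·5 + 3, 5 = 1·3 + 2, 3 = 1·2 + 1; back-substituting gives 1 = 49·79 − 30·129, so 79⁻¹ ≡ 49 (mod 129).
For any y ∈ ℤ/129ℤ, x = 49(y − 87) mod 129 satisfies T(x) = 79·49(y − 87) + 87 ≡ y (since 79·49 ≡ 1 mod 129). So every y has a preimage.
Thus T is surjective.
Since T is surjective, we compute T⁻¹(115): solve 79x + 87 ≡ 115 (mod 129), i.e. 79x ≡ 28 (mod 129).
Multiplying by 79⁻¹ = 49 gives x ≡ 49·28 = 1372 = 10·129 + 82 ≡ 82 (mod 129).
Check: T(82) = 79·82 + 87 = 6565 = 50·129 + 115 ≡ 115 (mod 129).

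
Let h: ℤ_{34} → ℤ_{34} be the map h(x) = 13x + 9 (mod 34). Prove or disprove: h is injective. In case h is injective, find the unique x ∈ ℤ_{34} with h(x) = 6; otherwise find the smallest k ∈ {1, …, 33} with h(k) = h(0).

5

Recall that h is injective if h(u) = h(v) implies u = v.
If h(u) = h(v), then 13u ≡ 13v (mod 34). Because gcd(13, 34) = 1, we may cancel 13 to get u ≡ v (mod 34).
Therefore h is injective.
We now compute 13⁻¹ mod 34 explicitly. Euclid's algorithm: 34 = 2·13 + 8, 13 = 1·8 + 5, 8 = 1·5 + 3, 5 = 1·3 + 2, 3 = 1·2 + 1; back-substituting gives 1 = 21·13 − 8·34, so 13⁻¹ ≡ 21 (mod 34).
Since h is injective, we compute h⁻¹(6): solve 13x + 9 ≡ 6 (mod 34), i.e. 13x ≡ 31 (mod 34).
Multiplying by 13⁻¹ = 21 gives x ≡ 21·31 = 651 = 19·34 + 5 ≡ 5 (mod 34).
Check: h(5) = 13·5 + 9 = 74 = 2·34 + 6 ≡ 6 (mod 34).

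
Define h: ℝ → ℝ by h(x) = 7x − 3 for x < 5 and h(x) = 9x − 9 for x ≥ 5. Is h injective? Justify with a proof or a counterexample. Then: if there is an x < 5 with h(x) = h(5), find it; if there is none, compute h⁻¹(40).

49/9

Both pieces are strictly increasing (slopes 7 and 9), so each is injective on its own interval.
The left piece maps (−∞, 5) onto (−∞, 32); the right piece maps [5, ∞) onto [36, ∞).
These images are disjoint, so no value is attained by both pieces. Therefore h is injective.
Because the two images are disjoint, no x < 5 has h(x) = h(5), so we compute h⁻¹(40): 40 lies in [36, ∞), so solve 9x − 9 = 40: x = (40 + 9)/9 = 49/9.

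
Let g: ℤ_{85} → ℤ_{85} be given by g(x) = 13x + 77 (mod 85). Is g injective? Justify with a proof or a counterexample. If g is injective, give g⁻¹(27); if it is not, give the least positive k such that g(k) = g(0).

Recall that g is injective if g(a) = g(b) implies a = b.
If g(a) = g(b), then 13a ≡ 13b (mod 85). Because gcd(13, 85) = 1, we may cancel 13 to get a ≡ b (mod 85).
So g is injective.
We now compute 13⁻¹ mod 85 explicitly. Euclid's algorithm: 85 = 6·13 + 7, 13 = 1·7 + 6, 7 = 1·6 + 1; back-substituting gives 1 = 72·13 − 11·85, so 13⁻¹ ≡ 72 (mod 85).
Since g is injective, we compute g⁻¹(27): solve 13x + 77 ≡ 27 (mod 85), i.e. 13x ≡ 35 (mod 85).
Multiplying by 13⁻¹ = 72 gives x ≡ 72·35 = 2520 = 29·85 + 55 ≡ 55 (mod 85).
Check: g(55) = 13·55 + 77 = 792 = 9·85 + 27 ≡ 27 (mod 85).

55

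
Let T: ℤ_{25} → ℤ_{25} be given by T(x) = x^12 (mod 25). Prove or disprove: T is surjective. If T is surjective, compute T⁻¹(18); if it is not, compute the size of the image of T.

T(3): Repeated squaring mod 25: 3^1 ≡ 3, 3^2 ≡ 3² = 9, 3^4 ≡ 9² = 81 ≡ 6, 3^8 ≡ 6² = 36 ≡ 11. Since 12 = 8 + 4, 3^12 ≡ 11·6: 11·6 = 66 ≡ 16. So 3^12 ≡ 16 (mod 25).
T(4): Repeated squaring mod 25: 4^1 ≡ 4, 4^2 ≡ 4² = 16, 4^4 ≡ 16² = 256 ≡ 6, 4^8 ≡ 6² = 36 ≡ 11. Since 12 = 8 + 4, 4^12 ≡ 11·6: 11·6 = 66 ≡ 16. So 4^12 ≡ 16 (mod 25).
So T(3) = T(4) = 16 while 3 ≠ 4, hence T is not injective.
A non-injective map from the 25-element set ℤ_{25} to itself takes at most 24 distinct values, so it cannot be surjective. Hence T is not surjective.
Since T is not surjective, we determine |image(T)|. Computing x^12 mod 25 for each x (by repeated squaring, reducing mod 25 at every step), the values T(0), T(1), …, T(24) are: 0, 1, 21, 16, 16, 0, 11, 1, 11, 6, 0, 21, 6, 6, 21, 0, 6, 11, 1, 11, 0, 16, 16, 21, 1.
The distinct values are {0, 1, 6, 11, 16, 21}; there are 6 of them.

6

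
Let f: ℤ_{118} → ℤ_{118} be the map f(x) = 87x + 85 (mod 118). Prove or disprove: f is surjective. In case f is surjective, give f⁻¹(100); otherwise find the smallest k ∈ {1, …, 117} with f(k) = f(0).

49

Since gcd(87, 118) = 1, 87 is invertible modulo 118. Euclid's algorithm: 118 = 1·87 + 31, 87 = 2·31 + 25, 31 = 1·25 + 6, 25 = 4·6 + 1; back-substituting gives 1 = 19·87 − 14·118, so 87⁻¹ ≡ 19 (mod 118).
For any y ∈ ℤ_{118}, x = 19(y − 85) mod 118 satisfies f(x) = 87·19(y − 85) + 85 ≡ y (since 87·19 ≡ 1 mod 118). So every y has a preimage.
So f is surjective.
Since f is surjective, we find f⁻¹(100): we need 87x ≡ 100 − 85 ≡ 15 (mod 118). Using 87⁻¹ = 19: x ≡ 19·15 = 285 = 2·118 + 49, so x = 49.
Check: f(49) = 87·49 + 85 = 4348 = 36·118 + 100 ≡ 100 (mod 118).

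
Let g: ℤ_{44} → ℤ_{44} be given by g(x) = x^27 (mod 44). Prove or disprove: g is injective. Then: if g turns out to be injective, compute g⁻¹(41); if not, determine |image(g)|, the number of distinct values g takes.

g(0) = 0^27 = 0.
g(22): Repeated squaring mod 44: 22^1 ≡ 22, 22^2 ≡ 22² = 484 ≡ 0, 22^4 ≡ 0² = 0, 22^8 ≡ 0² = 0, 22^16 ≡ 0² = 0. Since 27 = 16 + 8 + 2 + 1, 22^27 ≡ 0·0·0·22: 0·0 = 0, then 0·0 = 0, then 0·22 = 0. So 22^27 ≡ 0 (mod 44).
So g(0) = g(22) = 0 while 0 ≠ 22, so g is not injective.
Since g is not injective, we determine |image(g)|. Computing x^27 mod 44 for each x (by repeated squaring, reducing mod 44 at every step), the values g(0), g(1), …, g(43) are: 0, 1, 40, 31, 16, 25, 8, 39, 24, 37, 32, 11, 12, 29, 20, 27, 36, 41, 28, 35, 4, 21, 0, 23, 40, 9, 16, 3, 8, 17, 24, 15, 32, 33, 12, 7, 20, 5, 36, 19, 28, 13, 4, 43.
The distinct values are {0, 1, 3, 4, 5, 7, 8, 9, 11, 12, 13, 15, 16, 17, 19, 20, 21, 23, 24, 25, 27, 28, 29, 31, 32, 33, 35, 36, 37, 39, 40, 41, 43}; there are 33 of them.

33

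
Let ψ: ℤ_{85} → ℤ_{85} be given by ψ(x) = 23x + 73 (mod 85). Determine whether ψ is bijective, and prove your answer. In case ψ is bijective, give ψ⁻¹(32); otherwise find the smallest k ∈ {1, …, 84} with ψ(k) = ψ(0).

13

If ψ(s) = ψ(t), then 23s ≡ 23t (mod 85). Because gcd(23, 85) = 1, we may cancel 23 to get s ≡ t (mod 85).
We now compute 23⁻¹ mod 85 explicitly. Euclid's algorithm: 85 = 3·23 + 16, 23 = 1·16 + 7, 16 = 2·7 + 2, 7 = 3·2 + 1; back-substituting gives 1 = 37·23 − 10·85, so 23⁻¹ ≡ 37 (mod 85).
Then y ↦ 37(y − 73) is a two-sided inverse to ψ, so every y ∈ ℤ_{85} has a preimage.
Therefore ψ is bijective.
Since ψ is bijective, we find ψ⁻¹(32): we need 23x ≡ 32 − 73 ≡ 44 (mod 85). Using 23⁻¹ = 37: x ≡ 37·44 = 1628 = 19·85 + 13, so x = 13.
Check: ψ(13) = 23·13 + 73 = 372 = 4·85 + 32 ≡ 32 (mod 85).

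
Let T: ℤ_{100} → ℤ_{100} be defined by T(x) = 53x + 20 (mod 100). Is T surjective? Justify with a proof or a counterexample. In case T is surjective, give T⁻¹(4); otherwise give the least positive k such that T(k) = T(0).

Recall: T is surjective if every y in the codomain equals T(x) for some x in the domain.
Since gcd(53, 100) = 1, 53 is invertible modulo 100. Euclid's algorithm: 100 = 1·53 + 47, 53 = 1·47 + 6, 47 = 7·6 + 5, 6 = 1·5 + 1; back-substituting gives 1 = 17·53 − 9·100, so 53⁻¹ ≡ 17 (mod 100).
For any y ∈ ℤ_{100}, x = 17(y − 20) mod 100 satisfies T(x) = 53·17(y − 20) + 20 ≡ y (since 53·17 ≡ 1 mod 100). So every y has a preimage.
Thus T is surjective.
Since T is surjective, we find T⁻¹(4): we need 53x ≡ 4 − 20 ≡ 84 (mod 100). Using 53⁻¹ = 17: x ≡ 17·84 = 1428 = 14·100 + 28, so x = 28.
Check: T(28) = 53·28 + 20 = 1504 = 15·100 + 4 ≡ 4 (mod 100).

28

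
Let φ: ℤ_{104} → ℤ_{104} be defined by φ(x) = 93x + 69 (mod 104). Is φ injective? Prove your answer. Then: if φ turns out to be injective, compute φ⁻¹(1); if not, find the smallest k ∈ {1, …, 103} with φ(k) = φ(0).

44

Recall that φ is injective if φ(x_1) = φ(x_2) implies x_1 = x_2.
Suppose φ(x_1) = φ(x_2) in ℤ_{104}. Then 93x_1 + 69 ≡ 93x_2 + 69 (mod 104), therefore 93(x_1 − x_2) ≡ 0 (mod 104).
Since gcd(93, 104) = 1, 93 is invertible modulo 104, therefore x_1 − x_2 ≡ 0 (mod 104), i.e. x_1 = x_2.
Therefore φ is injective.
We now compute 93⁻¹ mod 104 explicitly. Euclid's algorithm: 104 = 1·93 + 11, 93 = 8·11 + 5, 11 = 2·5 + 1; back-substituting gives 1 = 85·93 − 76·104, so 93⁻¹ ≡ 85 (mod 104).
Since φ is injective, we find φ⁻¹(1): we need 93x ≡ 1 − 69 ≡ 36 (mod 104). Using 93⁻¹ = 85: x ≡ 85·36 = 3060 = 29·104 + 44, so x = 44.
Check: φ(44) = 93·44 + 69 = 4161 = 40·104 + 1 ≡ 1 (mod 104).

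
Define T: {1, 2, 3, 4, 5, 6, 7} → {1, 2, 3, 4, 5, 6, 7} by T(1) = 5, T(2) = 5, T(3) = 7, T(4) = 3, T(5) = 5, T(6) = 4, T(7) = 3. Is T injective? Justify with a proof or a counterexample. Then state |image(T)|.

4

T(1) = 5 = T(2) with 1 ≠ 2, so T is not injective.
The image of T is {3, 4, 5, 7}, which has 4 elements.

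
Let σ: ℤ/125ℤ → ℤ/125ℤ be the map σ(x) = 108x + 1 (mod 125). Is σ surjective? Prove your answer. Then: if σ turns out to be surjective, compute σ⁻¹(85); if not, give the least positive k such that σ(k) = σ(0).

98

Since gcd(108, 125) = 1, 108 is invertible modulo 125. Euclid's algorithm: 125 = 1·108 + 17, 108 = 6·17 + 6, 17 = 2·6 + 5, 6 = 1·5 + 1; back-substituting gives 1 = 22·108 − 19·125, so 108⁻¹ ≡ 22 (mod 125).
Then y ↦ 22(y − 1) is a two-sided inverse to σ, so every y ∈ ℤ/125ℤ has a preimage.
Therefore σ is surjective.
Since σ is surjective, we compute σ⁻¹(85): solve 108x + 1 ≡ 85 (mod 125), i.e. 108x ≡ 84 (mod 125).
Multiplying by 108⁻¹ = 22 gives x ≡ 22·84 = 1848 = 14·125 + 98 ≡ 98 (mod 125).
Check: σ(98) = 108·98 + 1 = 10585 = 84·125 + 85 ≡ 85 (mod 125).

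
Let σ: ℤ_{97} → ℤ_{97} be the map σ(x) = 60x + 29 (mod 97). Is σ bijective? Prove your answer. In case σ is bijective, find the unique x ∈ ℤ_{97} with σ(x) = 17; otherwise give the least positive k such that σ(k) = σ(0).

Recall that injectivity means: for all s, t in the domain, σ(s) = σ(t) implies s = t.
Suppose σ(s) = σ(t) in ℤ_{97}. Then 60s + 29 ≡ 60t + 29 (mod 97), hence 60(s − t) ≡ 0 (mod 97).
Since gcd(60, 97) = 1, 60 is invertible modulo 97, so s − t ≡ 0 (mod 97), i.e. s = t.
We now compute 60⁻¹ mod 97 explicitly. Euclid's algorithm: 97 = 1·60 + 37, 60 = 1·37 + 23, 37 = 1·23 + 14, 23 = 1·14 + 9, 14 = 1·9 + 5, 9 = 1·5 + 4, 5 = 1·4 + 1; back-substituting gives 1 = 76·60 − 47·97, so 60⁻¹ ≡ 76 (mod 97).
For any y ∈ ℤ_{97}, x = 76(y − 29) mod 97 satisfies σ(x) = 60·76(y − 29) + 29 ≡ y (since 60·76 ≡ 1 mod 97). So every y has a preimage.
Hence σ is bijective.
Since σ is bijective, we find σ⁻¹(17): we need 60x ≡ 17 − 29 ≡ 85 (mod 97). Using 60⁻¹ = 76: x ≡ 76·85 = 6460 = 66·97 + 58, so x = 58.
Check: σ(58) = 60·58 + 29 = 3509 = 36·97 + 17 ≡ 17 (mod 97).

58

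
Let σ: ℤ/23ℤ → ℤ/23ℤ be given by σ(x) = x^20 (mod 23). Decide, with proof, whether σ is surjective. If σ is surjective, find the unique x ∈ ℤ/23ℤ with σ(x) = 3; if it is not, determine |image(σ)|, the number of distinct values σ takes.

σ(11): Repeated squaring mod 23: 11^1 ≡ 11, 11^2 ≡ 11² = 121 ≡ 6, 11^4 ≡ 6² = 36 ≡ 13, 11^8 ≡ 13² = 169 ≡ 8, 11^16 ≡ 8² = 64 ≡ 18. Since 20 = 16 + 4, 11^20 ≡ 18·13: 18·13 = 234 ≡ 4. So 11^20 ≡ 4 (mod 23).
σ(12): Repeated squaring mod 23: 12^1 ≡ 12, 12^2 ≡ 12² = 144 ≡ 6, 12^4 ≡ 6² = 36 ≡ 13, 12^8 ≡ 13² = 169 ≡ 8, 12^16 ≡ 8² = 64 ≡ 18. Since 20 = 16 + 4, 12^20 ≡ 18·13: 18·13 = 234 ≡ 4. So 12^20 ≡ 4 (mod 23).
So σ(11) = σ(12) = 4 while 11 ≠ 12, hence σ is not injective.
A non-injective map from the 23-element set ℤ/23ℤ to itself takes at most 22 distinct values, so it cannot be surjective. Therefore σ is not surjective.
Since σ is not surjective, we determine |image(σ)|. Computing x^20 mod 23 for each x (by repeated squaring, reducing mod 23 at every step), the values σ(0), σ(1), …, σ(22) are: 0, 1, 6, 18, 13, 12, 16, 8, 9, 2, 3, 4, 4, 3, 2, 9, 8, 16, 12, 13, 18, 6, 1.
The distinct values are {0, 1, 2, 3, 4, 6, 8, 9, 12, 13, 16, 18}; there are 12 of them.

12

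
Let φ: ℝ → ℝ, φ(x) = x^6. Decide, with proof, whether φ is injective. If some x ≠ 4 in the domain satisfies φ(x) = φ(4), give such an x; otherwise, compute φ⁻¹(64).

-4

φ(4) = 4096 = (−4)^6 = φ(−4) (since 6 is even), with 4 ≠ −4. So φ is not injective.
For the follow-up, such an x exists: taking x = −4 ∈ ℝ gives φ(−4) = 4096 = φ(4) with −4 ≠ 4.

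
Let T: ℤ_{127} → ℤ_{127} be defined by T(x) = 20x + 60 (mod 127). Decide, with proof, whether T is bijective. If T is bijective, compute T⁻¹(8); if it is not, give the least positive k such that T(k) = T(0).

99

If T(x_1) = T(x_2), then 20x_1 ≡ 20x_2 (mod 127). Because gcd(20, 127) = 1, we may cancel 20 to get x_1 ≡ x_2 (mod 127).
We now compute 20⁻¹ mod 127 explicitly. Euclid's algorithm: 127 = 6·20 + 7, 20 = 2·7 + 6, 7 = 1·6 + 1; back-substituting gives 1 = 108·20 − 17·127, so 20⁻¹ ≡ 108 (mod 127).
For any y ∈ ℤ_{127}, x = 108(y − 60) mod 127 satisfies T(x) = 20·108(y − 60) + 60 ≡ y (since 20·108 ≡ 1 mod 127). So every y has a preimage.
Hence T is bijective.
Since T is bijective, we find T⁻¹(8): we need 20x ≡ 8 − 60 ≡ 75 (mod 127). Using 20⁻¹ = 108: x ≡ 108·75 = 8100 = 63·127 + 99, so x = 99.
Check: T(99) = 20·99 + 60 = 2040 = 16·127 + 8 ≡ 8 (mod 127).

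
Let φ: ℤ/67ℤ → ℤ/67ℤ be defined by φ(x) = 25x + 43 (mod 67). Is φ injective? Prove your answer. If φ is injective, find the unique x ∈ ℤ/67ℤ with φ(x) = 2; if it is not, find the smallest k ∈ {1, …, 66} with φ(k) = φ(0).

Recall that φ is injective if φ(s) = φ(t) implies s = t.
Suppose φ(s) = φ(t) in ℤ/67ℤ. Then 25s + 43 ≡ 25t + 43 (mod 67), hence 25(s − t) ≡ 0 (mod 67).
Since gcd(25, 67) = 1, 25 is invertible modulo 67, thus s − t ≡ 0 (mod 67), i.e. s = t.
So φ is injective.
We now compute 25⁻¹ mod 67 explicitly. Euclid's algorithm: 67 = 2·25 + 17, 25 = 1·17 + 8, 17 = 2·8 + 1; back-substituting gives 1 = 59·25 − 22·67, so 25⁻¹ ≡ 59 (mod 67).
Since φ is injective, we compute φ⁻¹(2): solve 25x + 43 ≡ 2 (mod 67), i.e. 25x ≡ 26 (mod 67).
Multiplying by 25⁻¹ = 59 gives x ≡ 59·26 = 1534 = 22·67 + 60 ≡ 60 (mod 67).
Check: φ(60) = 25·60 + 43 = 1543 = 23·67 + 2 ≡ 2 (mod 67).

60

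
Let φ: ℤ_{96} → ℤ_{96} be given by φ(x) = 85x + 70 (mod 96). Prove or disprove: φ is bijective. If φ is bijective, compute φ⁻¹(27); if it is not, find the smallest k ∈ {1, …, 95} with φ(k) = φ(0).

Recall that φ is injective if φ(a) = φ(b) implies a = b.
If φ(a) = φ(b), then 85a ≡ 85b (mod 96). Because gcd(85, 96) = 1, we may cancel 85 to get a ≡ b (mod 96).
We now compute 85⁻¹ mod 96 explicitly. Euclid's algorithm: 96 = 1·85 + 11, 85 = 7·11 + 8, 11 = 1·8 + 3, 8 = 2·3 + 2, 3 = 1·2 + 1; back-substituting gives 1 = 61·85 − 54·96, so 85⁻¹ ≡ 61 (mod 96).
Then y ↦ 61(y − 70) is a two-sided inverse to φ, so every y ∈ ℤ_{96} has a preimage.
Thus φ is bijective.
Since φ is bijective, we compute φ⁻¹(27): solve 85x + 70 ≡ 27 (mod 96), i.e. 85x ≡ 53 (mod 96).
Multiplying by 85⁻¹ = 61 gives x ≡ 61·53 = 3233 = 33·96 + 65 ≡ 65 (mod 96).
Check: φ(65) = 85·65 + 70 = 5595 = 58·96 + 27 ≡ 27 (mod 96).

65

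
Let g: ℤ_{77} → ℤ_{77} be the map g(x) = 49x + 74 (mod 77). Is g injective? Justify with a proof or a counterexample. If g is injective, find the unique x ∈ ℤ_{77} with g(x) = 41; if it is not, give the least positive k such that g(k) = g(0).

11

We have gcd(49, 77) = 7 > 1. Taking u = 0 and v = 11: g(0) = 74 and g(11) = 49·11 + 74 = 613 ≡ 74 (mod 77).
So g(0) = g(11) while 0 ≠ 11, therefore g is not injective.
Since g is not injective, we find the least positive k with g(k) = g(0): this means 49k ≡ 0 (mod 77), i.e. 77 ∣ 49k. Since gcd(49, 77) = 7, dividing through by 7 this holds exactly when 11 ∣ 7k, and as gcd(7, 11) = 1, exactly when 11 ∣ k.
The smallest positive such k is 11.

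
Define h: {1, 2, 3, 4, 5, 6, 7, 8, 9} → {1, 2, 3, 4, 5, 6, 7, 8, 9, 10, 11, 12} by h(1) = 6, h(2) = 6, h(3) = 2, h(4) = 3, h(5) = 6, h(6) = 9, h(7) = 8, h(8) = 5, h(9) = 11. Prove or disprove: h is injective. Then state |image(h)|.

h(1) = 6 = h(2) with 1 ≠ 2, so h is not injective.
The image of h is {2, 3, 5, 6, 8, 9, 11}, which has 7 elements.

7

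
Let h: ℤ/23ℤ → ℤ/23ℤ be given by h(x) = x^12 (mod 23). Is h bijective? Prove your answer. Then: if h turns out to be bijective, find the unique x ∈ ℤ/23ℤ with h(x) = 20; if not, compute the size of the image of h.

12

h(11): Repeated squaring mod 23: 11^1 ≡ 11, 11^2 ≡ 11² = 121 ≡ 6, 11^4 ≡ 6² = 36 ≡ 13, 11^8 ≡ 13² = 169 ≡ 8. Since 12 = 8 + 4, 11^12 ≡ 8·13: 8·13 = 104 ≡ 12. So 11^12 ≡ 12 (mod 23).
h(12): Repeated squaring mod 23: 12^1 ≡ 12, 12^2 ≡ 12² = 144 ≡ 6, 12^4 ≡ 6² = 36 ≡ 13, 12^8 ≡ 13² = 169 ≡ 8. Since 12 = 8 + 4, 12^12 ≡ 8·13: 8·13 = 104 ≡ 12. So 12^12 ≡ 12 (mod 23).
So h(11) = h(12) = 12 while 11 ≠ 12, therefore h is not injective, hence not bijective.
Since h is not bijective, we determine |image(h)|. Computing x^12 mod 23 for each x (by repeated squaring, reducing mod 23 at every step), the values h(0), h(1), …, h(22) are: 0, 1, 2, 3, 4, 18, 6, 16, 8, 9, 13, 12, 12, 13, 9, 8, 16, 6, 18, 4, 3, 2, 1.
The distinct values are {0, 1, 2, 3, 4, 6, 8, 9, 12, 13, 16, 18}; there are 12 of them.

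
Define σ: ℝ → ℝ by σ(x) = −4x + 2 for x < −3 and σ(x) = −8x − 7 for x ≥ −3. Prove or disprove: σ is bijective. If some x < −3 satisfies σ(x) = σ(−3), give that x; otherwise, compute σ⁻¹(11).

-15/4

Both pieces are strictly decreasing (slopes −4 and −8), so each is injective on its own interval.
The left piece maps (−∞, −3) onto (14, ∞); the right piece maps [−3, ∞) onto (−∞, 17].
These images overlap. In particular σ(−3) = 17 (right piece), and solving −4x + 2 = 17 on the left piece gives x = −15/4 < −3.
So σ(−15/4) = σ(−3) with −15/4 ≠ −3, and σ is not injective, hence not bijective. This x = −15/4 is the requested value below −3.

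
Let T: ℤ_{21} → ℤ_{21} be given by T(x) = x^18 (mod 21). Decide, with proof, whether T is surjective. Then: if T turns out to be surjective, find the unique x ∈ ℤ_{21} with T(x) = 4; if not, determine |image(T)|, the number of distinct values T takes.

T(1) = 1^18 = 1.
T(2): Repeated squaring mod 21: 2^1 ≡ 2, 2^2 ≡ 2² = 4, 2^4 ≡ 4² = 16, 2^8 ≡ 16² = 256 ≡ 4, 2^16 ≡ 4² = 16. Since 18 = 16 + 2, 2^18 ≡ 16·4: 16·4 = 64 ≡ 1. So 2^18 ≡ 1 (mod 21).
So T(1) = T(2) = 1 while 1 ≠ 2, thus T is not injective.
A non-injective map from the 21-element set ℤ_{21} to itself takes at most 20 distinct values, so it cannot be surjective. Hence T is not surjective.
Since T is not surjective, we determine |image(T)|. Computing x^18 mod 21 for each x (by repeated squaring, reducing mod 21 at every step), the values T(0), T(1), …, T(20) are: 0, 1, 1, 15, 1, 1, 15, 7, 1, 15, 1, 1, 15, 1, 7, 15, 1, 1, 15, 1, 1.
The distinct values are {0, 1, 7, 15}; there are 4 of them.

4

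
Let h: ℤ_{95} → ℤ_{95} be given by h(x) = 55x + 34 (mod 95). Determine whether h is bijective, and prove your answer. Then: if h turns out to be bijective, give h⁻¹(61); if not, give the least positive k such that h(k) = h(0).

We have gcd(55, 95) = 5 > 1. Taking s = 0 and t = 19: h(0) = 34 and h(19) = 55·19 + 34 = 1079 ≡ 34 (mod 95).
So h(0) = h(19) while 0 ≠ 19, so h is not injective, hence not bijective.
Since h is not bijective, we find the least positive k with h(k) = h(0): this means 55k ≡ 0 (mod 95), i.e. 95 ∣ 55k. Since gcd(55, 95) = 5, dividing through by 5 this holds exactly when 19 ∣ 11k, and as gcd(11, 19) = 1, exactly when 19 ∣ k.
The smallest positive such k is 19.

19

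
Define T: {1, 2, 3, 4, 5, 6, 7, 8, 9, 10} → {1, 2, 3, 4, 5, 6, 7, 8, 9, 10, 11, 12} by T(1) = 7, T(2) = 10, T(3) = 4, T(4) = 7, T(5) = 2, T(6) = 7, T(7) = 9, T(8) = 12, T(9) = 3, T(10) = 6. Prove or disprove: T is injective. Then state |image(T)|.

T(1) = 7 = T(4) with 1 ≠ 4, so T is not injective.
The image of T is {2, 3, 4, 6, 7, 9, 10, 12}, which has 8 elements.

8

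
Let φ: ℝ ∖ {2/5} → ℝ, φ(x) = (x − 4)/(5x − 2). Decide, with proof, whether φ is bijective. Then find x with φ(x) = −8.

If φ(x) = 1/5, cross-multiplying gives 5(x − 4) = 1(5x − 2), which simplifies to −20 = −2 — false.  So 1/5 has no preimage and φ is not surjective.
Hence φ is not bijective.
Solving φ(x) = −8: cross-multiplying gives x − 4 = −8(5x − 2), which rearranges to 41x = 20, so x = 20/41.

20/41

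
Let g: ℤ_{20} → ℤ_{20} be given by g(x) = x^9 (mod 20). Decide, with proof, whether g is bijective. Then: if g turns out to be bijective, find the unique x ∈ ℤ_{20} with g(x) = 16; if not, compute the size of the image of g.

g(0) = 0^9 = 0.
g(10): Repeated squaring mod 20: 10^1 ≡ 10, 10^2 ≡ 10² = 100 ≡ 0, 10^4 ≡ 0² = 0, 10^8 ≡ 0² = 0. Since 9 = 8 + 1, 10^9 ≡ 0·10: 0·10 = 0. So 10^9 ≡ 0 (mod 20).
So g(0) = g(10) = 0 while 0 ≠ 10, thus g is not injective, hence not bijective.
Since g is not bijective, we determine |image(g)|. Computing x^9 mod 20 for each x (by repeated squaring, reducing mod 20 at every step), the values g(0), g(1), …, g(19) are: 0, 1, 12, 3, 4, 5, 16, 7, 8, 9, 0, 11, 12, 13, 4, 15, 16, 17, 8, 19.
The distinct values are {0, 1, 3, 4, 5, 7, 8, 9, 11, 12, 13, 15, 16, 17, 19}; there are 15 of them.

15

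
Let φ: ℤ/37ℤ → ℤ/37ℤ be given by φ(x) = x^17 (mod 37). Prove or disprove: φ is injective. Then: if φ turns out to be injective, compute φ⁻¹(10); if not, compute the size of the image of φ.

Since 37 is prime, the nonzero elements of ℤ/37ℤ form a cyclic group of order 36.
As gcd(17, 36) = 1, raising to the 17th power is a bijection on this group: if a^17 ≡ b^17 then (ab^{−1})^17 = 1, and the only element of order dividing gcd(17, 36) = 1 is 1, so a = b.
With φ(0) = 0 this makes φ injective on all of ℤ/37ℤ, hence bijective (finite equal-size domain and codomain). In particular φ is injective.
Since φ is injective, we find the preimage of 10. The inverse of x ↦ x^17 on (ℤ/37ℤ)^× is x ↦ x^17, because 17·17 = 289 = 8·36 + 1 ≡ 1 (mod 36) and x^{36} = 1 for x ≠ 0 (Fermat). So φ⁻¹(10) = 10^17 mod 37.
Repeated squaring mod 37: 10^1 ≡ 10, 10^2 ≡ 10² = 100 ≡ 26, 10^4 ≡ 26² = 676 ≡ 10, 10^8 ≡ 10² = 100 ≡ 26, 10^16 ≡ 26² = 676 ≡ 10. Since 17 = 16 + 1, 10^17 ≡ 10·10: 10·10 = 100 ≡ 26. So 10^17 ≡ 26 (mod 37).
Hence φ⁻¹(10) = 26.

26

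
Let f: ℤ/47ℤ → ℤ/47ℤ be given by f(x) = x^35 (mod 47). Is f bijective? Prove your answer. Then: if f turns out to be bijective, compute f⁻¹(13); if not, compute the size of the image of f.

Since 47 is prime, the nonzero elements of ℤ/47ℤ form a cyclic group of order 46.
As gcd(35, 46) = 1, raising to the 35th power is a bijection on this group: if s^35 ≡ t^35 then (st^{−1})^35 = 1, and the only element of order dividing gcd(35, 46) = 1 is 1, so s = t.
With f(0) = 0 this makes f injective on all of ℤ/47ℤ, hence bijective (finite equal-size domain and codomain). In particular f is bijective.
Since f is bijective, we find the preimage of 13. The inverse of x ↦ x^35 on (ℤ/47ℤ)^× is x ↦ x^25, because 35·25 = 875 = 19·46 + 1 ≡ 1 (mod 46) and x^{46} = 1 for x ≠ 0 (Fermat). So f⁻¹(13) = 13^25 mod 47.
Repeated squaring mod 47: 13^1 ≡ 13, 13^2 ≡ 13² = 169 ≡ 28, 13^4 ≡ 28² = 784 ≡ 32, 13^8 ≡ 32² = 1024 ≡ 37, 13^16 ≡ 37² = 1369 ≡ 6. Since 25 = 16 + 8 + 1, 13^25 ≡ 6·37·13: 6·37 = 222 ≡ 34, then 34·13 = 442 ≡ 19. So 13^25 ≡ 19 (mod 47).
Hence f⁻¹(13) = 19.

19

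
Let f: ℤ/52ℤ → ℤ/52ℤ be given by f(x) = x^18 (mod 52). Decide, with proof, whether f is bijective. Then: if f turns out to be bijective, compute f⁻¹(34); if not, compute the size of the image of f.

f(1) = 1^18 = 1.
f(3): Repeated squaring mod 52: 3^1 ≡ 3, 3^2 ≡ 3² = 9, 3^4 ≡ 9² = 81 ≡ 29, 3^8 ≡ 29² = 841 ≡ 9, 3^16 ≡ 9² = 81 ≡ 29. Since 18 = 16 + 2, 3^18 ≡ 29·9: 29·9 = 261 ≡ 1. So 3^18 ≡ 1 (mod 52).
So f(1) = f(3) = 1 while 1 ≠ 3, thus f is not injective, hence not bijective.
Since f is not bijective, we determine |image(f)|. Computing x^18 mod 52 for each x (by repeated squaring, reducing mod 52 at every step), the values f(0), f(1), …, f(51) are: 0, 1, 12, 1, 40, 25, 12, 25, 12, 1, 40, 25, 40, 13, 40, 25, 40, 1, 12, 25, 12, 25, 40, 1, 12, 1, 0, 1, 12, 1, 40, 25, 12, 25, 12, 1, 40, 25, 40, 13, 40, 25, 40, 1, 12, 25, 12, 25, 40, 1, 12, 1.
The distinct values are {0, 1, 12, 13, 25, 40}; there are 6 of them.

6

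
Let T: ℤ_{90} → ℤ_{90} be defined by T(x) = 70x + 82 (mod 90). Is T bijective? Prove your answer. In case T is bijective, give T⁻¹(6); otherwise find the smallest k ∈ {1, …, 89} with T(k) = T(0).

Recall that T is injective when T(a) = T(b) forces a = b.
We have gcd(70, 90) = 10 > 1. Taking a = 0 and b = 9: T(0) = 82 and T(9) = 70·9 + 82 = 712 ≡ 82 (mod 90).
So T(0) = T(9) while 0 ≠ 9, hence T is not injective, hence not bijective.
Since T is not bijective, we find the least positive k with T(k) = T(0): this means 70k ≡ 0 (mod 90), i.e. 90 ∣ 70k. Since gcd(70, 90) = 10, dividing through by 10 this holds exactly when 9 ∣ 7k, and as gcd(7, 9) = 1, exactly when 9 ∣ k.
The smallest positive such k is 9.

9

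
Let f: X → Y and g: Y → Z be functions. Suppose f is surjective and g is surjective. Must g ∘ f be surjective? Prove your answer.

surjective

Let c ∈ Z. Since g is surjective, there is b ∈ Y with g(b) = c. Since f is surjective, there is a ∈ X with f(a) = b.
Then (g ∘ f)(a) = g(b) = c. Thus g ∘ f is surjective.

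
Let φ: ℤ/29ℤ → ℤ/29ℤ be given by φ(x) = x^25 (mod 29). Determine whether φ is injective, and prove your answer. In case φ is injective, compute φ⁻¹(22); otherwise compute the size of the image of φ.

Since 29 is prime, the nonzero elements of ℤ/29ℤ form a cyclic group of order 28.
As gcd(25, 28) = 1, raising to the 25th power is a bijection on this group: if u^25 ≡ v^25 then (uv^{−1})^25 = 1, and the only element of order dividing gcd(25, 28) = 1 is 1, so u = v.
With φ(0) = 0 this makes φ injective on all of ℤ/29ℤ, hence bijective (finite equal-size domain and codomain). In particular φ is injective.
Since φ is injective, we find the preimage of 22. The inverse of x ↦ x^25 on (ℤ/29ℤ)^× is x ↦ x^9, because 25·9 = 225 = 8·28 + 1 ≡ 1 (mod 28) and x^{28} = 1 for x ≠ 0 (Fermat). So φ⁻¹(22) = 22^9 mod 29.
Repeated squaring mod 29: 22^1 ≡ 22, 22^2 ≡ 22² = 484 ≡ 20, 22^4 ≡ 20² = 400 ≡ 23, 22^8 ≡ 23² = 529 ≡ 7. Since 9 = 8 + 1, 22^9 ≡ 7·22: 7·22 = 154 ≡ 9. So 22^9 ≡ 9 (mod 29).
Hence φ⁻¹(22) = 9.

9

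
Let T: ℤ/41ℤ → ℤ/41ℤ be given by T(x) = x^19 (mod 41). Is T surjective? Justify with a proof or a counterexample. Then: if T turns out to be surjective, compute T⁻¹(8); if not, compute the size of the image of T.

Since 41 is prime, the nonzero elements of ℤ/41ℤ form a cyclic group of order 40.
As gcd(19, 40) = 1, raising to the 19th power is a bijection on this group: if s^19 ≡ t^19 then (st^{−1})^19 = 1, and the only element of order dividing gcd(19, 40) = 1 is 1, so s = t.
With T(0) = 0 this makes T injective on all of ℤ/41ℤ, hence bijective (finite equal-size domain and codomain). In particular T is surjective.
Since T is surjective, we find the preimage of 8. The inverse of x ↦ x^19 on (ℤ/41ℤ)^× is x ↦ x^19, because 19·19 = 361 = 9·40 + 1 ≡ 1 (mod 40) and x^{40} = 1 for x ≠ 0 (Fermat). So T⁻¹(8) = 8^19 mod 41.
Repeated squaring mod 41: 8^1 ≡ 8, 8^2 ≡ 8² = 64 ≡ 23, 8^4 ≡ 23² = 529 ≡ 37, 8^8 ≡ 37² = 1369 ≡ 16, 8^16 ≡ 16² = 256 ≡ 10. Since 19 = 16 + 2 + 1, 8^19 ≡ 10·23·8: 10·23 = 230 ≡ 25, then 25·8 = 200 ≡ 36. So 8^19 ≡ 36 (mod 41).
Hence T⁻¹(8) = 36.

36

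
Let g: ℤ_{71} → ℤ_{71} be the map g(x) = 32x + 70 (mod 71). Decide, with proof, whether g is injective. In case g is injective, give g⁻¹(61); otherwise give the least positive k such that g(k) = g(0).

33

Suppose g(x_1) = g(x_2) in ℤ_{71}. Then 32x_1 + 70 ≡ 32x_2 + 70 (mod 71), hence 32(x_1 − x_2) ≡ 0 (mod 71).
Since gcd(32, 71) = 1, 32 is invertible modulo 71, thus x_1 − x_2 ≡ 0 (mod 71), i.e. x_1 = x_2.
Thus g is injective.
We now compute 32⁻¹ mod 71 explicitly. Euclid's algorithm: 71 = 2·32 + 7, 32 = 4·7 + 4, 7 = 1·4 + 3, 4 = 1·3 + 1; back-substituting gives 1 = 20·32 − 9·71, so 32⁻¹ ≡ 20 (mod 71).
Since g is injective, we find g⁻¹(61): we need 32x ≡ 61 − 70 ≡ 62 (mod 71). Using 32⁻¹ = 20: x ≡ 20·62 = 1240 = 17·71 + 33, so x = 33.
Check: g(33) = 32·33 + 70 = 1126 = 15·71 + 61 ≡ 61 (mod 71).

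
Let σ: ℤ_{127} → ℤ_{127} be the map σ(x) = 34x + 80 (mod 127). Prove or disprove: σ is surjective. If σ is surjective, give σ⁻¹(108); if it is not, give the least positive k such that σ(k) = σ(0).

83

Recall that σ is surjective if every y in the codomain equals σ(x) for some x in the domain.
Since gcd(34, 127) = 1, 34 is invertible modulo 127. Euclid's algorithm: 127 = 3·34 + 25, 34 = 1·25 + 9, 25 = 2·9 + 7, 9 = 1·7 + 2, 7 = 3·2 + 1; back-substituting gives 1 = 71·34 − 19·127, so 34⁻¹ ≡ 71 (mod 127).
For any y ∈ ℤ_{127}, x = 71(y − 80) mod 127 satisfies σ(x) = 34·71(y − 80) + 80 ≡ y (since 34·71 ≡ 1 mod 127). So every y has a preimage.
Hence σ is surjective.
Since σ is surjective, we find σ⁻¹(108): we need 34x ≡ 108 − 80 ≡ 28 (mod 127). Using 34⁻¹ = 71: x ≡ 71·28 = 1988 = 15·127 + 83, so x = 83.
Check: σ(83) = 34·83 + 80 = 2902 = 22·127 + 108 ≡ 108 (mod 127).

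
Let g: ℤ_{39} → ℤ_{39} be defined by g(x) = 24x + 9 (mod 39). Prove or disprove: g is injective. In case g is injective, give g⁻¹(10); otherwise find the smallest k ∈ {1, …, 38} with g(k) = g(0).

13

Recall that g is injective if g(s) = g(t) implies s = t.
We have gcd(24, 39) = 3 > 1. Taking s = 0 and t = 13: g(0) = 9 and g(13) = 24·13 + 9 = 321 ≡ 9 (mod 39).
So g(0) = g(13) while 0 ≠ 13, thus g is not injective.
Since g is not injective, we find the least positive k with g(k) = g(0): this means 24k ≡ 0 (mod 39), i.e. 39 ∣ 24k. Since gcd(24, 39) = 3, dividing through by 3 this holds exactly when 13 ∣ 8k, and as gcd(8, 13) = 1, exactly when 13 ∣ k.
The smallest positive such k is 13.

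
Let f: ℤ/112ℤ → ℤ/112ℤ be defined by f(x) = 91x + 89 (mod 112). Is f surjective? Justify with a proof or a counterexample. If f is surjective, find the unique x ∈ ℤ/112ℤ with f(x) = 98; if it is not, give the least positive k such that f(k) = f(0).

Since gcd(91, 112) = 7, we have 91x ≡ 0 (mod 7) for all x, so f(x) ≡ 5 (mod 7).
But 0 ≢ 5 (mod 7), so 0 ∈ ℤ/112ℤ has no preimage. Therefore f is not surjective.
Since f is not surjective, we find the least positive k with f(k) = f(0): this means 91k ≡ 0 (mod 112), i.e. 112 ∣ 91k. Since gcd(91, 112) = 7, dividing through by 7 this holds exactly when 16 ∣ 13k, and as gcd(13, 16) = 1, exactly when 16 ∣ k.
The smallest positive such k is 16.

16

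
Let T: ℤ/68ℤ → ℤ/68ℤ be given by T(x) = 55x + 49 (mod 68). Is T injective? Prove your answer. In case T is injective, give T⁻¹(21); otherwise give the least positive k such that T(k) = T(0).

Suppose T(a) = T(b) in ℤ/68ℤ. Then 55a + 49 ≡ 55b + 49 (mod 68), hence 55(a − b) ≡ 0 (mod 68).
Since gcd(55, 68) = 1, 55 is invertible modulo 68, thus a − b ≡ 0 (mod 68), i.e. a = b.
Therefore T is injective.
We now compute 55⁻¹ mod 68 explicitly. Euclid's algorithm: 68 = 1·55 + 13, 55 = 4·13 + 3, 13 = 4·3 + 1; back-substituting gives 1 = 47·55 − 38·68, so 55⁻¹ ≡ 47 (mod 68).
Since T is injective, we compute T⁻¹(21): solve 55x + 49 ≡ 21 (mod 68), i.e. 55x ≡ 40 (mod 68).
Multiplying by 55⁻¹ = 47 gives x ≡ 47·40 = 1880 = 27·68 + 44 ≡ 44 (mod 68).
Check: T(44) = 55·44 + 49 = 2469 = 36·68 + 21 ≡ 21 (mod 68).

44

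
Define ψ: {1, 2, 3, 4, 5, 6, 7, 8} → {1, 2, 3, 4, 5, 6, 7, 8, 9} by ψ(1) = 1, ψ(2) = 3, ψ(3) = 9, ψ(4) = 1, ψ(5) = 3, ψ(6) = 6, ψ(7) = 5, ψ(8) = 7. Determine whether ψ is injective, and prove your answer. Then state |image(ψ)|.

6

ψ(1) = 1 = ψ(4) with 1 ≠ 4, so ψ is not injective.
The image of ψ is {1, 3, 5, 6, 7, 9}, which has 6 elements.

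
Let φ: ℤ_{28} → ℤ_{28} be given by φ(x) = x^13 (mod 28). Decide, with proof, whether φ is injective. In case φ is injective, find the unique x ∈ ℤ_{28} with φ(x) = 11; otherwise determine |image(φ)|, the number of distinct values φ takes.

21

φ(0) = 0^13 = 0.
φ(14): Repeated squaring mod 28: 14^1 ≡ 14, 14^2 ≡ 14² = 196 ≡ 0, 14^4 ≡ 0² = 0, 14^8 ≡ 0² = 0. Since 13 = 8 + 4 + 1, 14^13 ≡ 0·0·14: 0·0 = 0, then 0·14 = 0. So 14^13 ≡ 0 (mod 28).
So φ(0) = φ(14) = 0 while 0 ≠ 14, thus φ is not injective.
Since φ is not injective, we determine |image(φ)|. Computing x^13 mod 28 for each x (by repeated squaring, reducing mod 28 at every step), the values φ(0), φ(1), …, φ(27) are: 0, 1, 16, 3, 4, 5, 20, 7, 8, 9, 24, 11, 12, 13, 0, 15, 16, 17, 4, 19, 20, 21, 8, 23, 24, 25, 12, 27.
The distinct values are {0, 1, 3, 4, 5, 7, 8, 9, 11, 12, 13, 15, 16, 17, 19, 20, 21, 23, 24, 25, 27}; there are 21 of them.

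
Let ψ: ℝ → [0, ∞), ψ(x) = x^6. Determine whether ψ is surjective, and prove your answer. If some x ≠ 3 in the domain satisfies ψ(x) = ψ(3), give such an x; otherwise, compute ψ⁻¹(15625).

For any y ∈ [0, ∞), x = y^{1/6} ∈ ℝ satisfies x^6 = y, so ψ is surjective.
For the follow-up, such an x exists: taking x = −3 ∈ ℝ gives ψ(−3) = 729 = ψ(3) with −3 ≠ 3.

-3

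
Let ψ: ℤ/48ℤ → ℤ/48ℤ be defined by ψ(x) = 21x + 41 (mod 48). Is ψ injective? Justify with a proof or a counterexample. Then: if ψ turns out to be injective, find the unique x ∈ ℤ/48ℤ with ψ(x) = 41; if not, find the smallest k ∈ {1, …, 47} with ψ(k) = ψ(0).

By definition, ψ is injective if ψ(s) = ψ(t) implies s = t.
We have gcd(21, 48) = 3 > 1. Taking s = 0 and t = 16: ψ(0) = 41 and ψ(16) = 21·16 + 41 = 377 ≡ 41 (mod 48).
So ψ(0) = ψ(16) while 0 ≠ 16, so ψ is not injective.
Since ψ is not injective, we find the least positive k with ψ(k) = ψ(0): this means 21k ≡ 0 (mod 48), i.e. 48 ∣ 21k. Since gcd(21, 48) = 3, dividing through by 3 this holds exactly when 16 ∣ 7k, and as gcd(7, 16) = 1, exactly when 16 ∣ k.
The smallest positive such k is 16.

16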